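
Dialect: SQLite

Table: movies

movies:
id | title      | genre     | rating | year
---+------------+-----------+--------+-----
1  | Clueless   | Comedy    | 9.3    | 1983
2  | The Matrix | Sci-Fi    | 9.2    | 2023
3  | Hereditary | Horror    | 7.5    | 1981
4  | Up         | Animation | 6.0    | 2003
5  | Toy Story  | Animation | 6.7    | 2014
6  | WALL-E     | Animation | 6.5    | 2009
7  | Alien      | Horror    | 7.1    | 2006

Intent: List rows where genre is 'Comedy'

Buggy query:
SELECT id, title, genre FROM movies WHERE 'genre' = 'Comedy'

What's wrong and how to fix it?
Bug: 'genre' in single quotes is a string literal, not the column; the comparison is literal-vs-literal and never true

Fix: Remove the quotes around the column name (or use double quotes for an identifier)

Corrected query:
SELECT id, title, genre FROM movies WHERE genre = 'Comedy'

Result:
id | title    | genre 
---+----------+-------
1  | Clueless | Comedy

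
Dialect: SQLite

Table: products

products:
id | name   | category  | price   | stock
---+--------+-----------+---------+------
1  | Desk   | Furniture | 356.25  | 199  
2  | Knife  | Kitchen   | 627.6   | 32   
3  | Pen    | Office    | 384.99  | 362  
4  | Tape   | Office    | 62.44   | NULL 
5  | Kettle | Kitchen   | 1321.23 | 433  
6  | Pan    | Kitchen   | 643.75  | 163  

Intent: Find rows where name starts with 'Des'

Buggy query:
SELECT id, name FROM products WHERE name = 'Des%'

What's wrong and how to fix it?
Bug: Wildcards only work with LIKE; '=' treats '%' as a literal character

Fix: Use LIKE for wildcard pattern matching

Corrected query:
SELECT id, name FROM products WHERE name LIKE 'Des%'

Result:
id | name
---+-----
1  | Desk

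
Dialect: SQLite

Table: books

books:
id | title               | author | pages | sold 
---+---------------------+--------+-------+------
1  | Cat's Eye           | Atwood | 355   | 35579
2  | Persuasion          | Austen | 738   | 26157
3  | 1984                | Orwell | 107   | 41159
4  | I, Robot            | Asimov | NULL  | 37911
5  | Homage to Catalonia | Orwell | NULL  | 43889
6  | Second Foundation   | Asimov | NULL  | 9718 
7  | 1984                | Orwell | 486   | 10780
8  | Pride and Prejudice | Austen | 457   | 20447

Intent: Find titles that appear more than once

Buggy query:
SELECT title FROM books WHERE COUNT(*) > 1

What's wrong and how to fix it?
Bug: COUNT(*) is an aggregate and cannot be used in WHERE

Fix: Group first, then use HAVING for the count condition

Corrected query:
SELECT title FROM books GROUP BY title HAVING COUNT(*) > 1

Result:
title
-----
1984 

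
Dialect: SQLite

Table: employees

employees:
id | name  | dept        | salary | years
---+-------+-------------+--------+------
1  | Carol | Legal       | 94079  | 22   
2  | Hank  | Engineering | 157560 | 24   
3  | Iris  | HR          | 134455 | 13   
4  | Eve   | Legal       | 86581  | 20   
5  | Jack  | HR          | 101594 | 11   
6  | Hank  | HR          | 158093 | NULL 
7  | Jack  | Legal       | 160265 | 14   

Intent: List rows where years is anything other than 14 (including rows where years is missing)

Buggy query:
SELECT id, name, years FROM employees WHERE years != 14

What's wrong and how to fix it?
Bug: 'years != 14' is unknown when years is NULL, so NULL rows are silently excluded

Fix: Add an explicit OR years IS NULL to include the missing-value rows

Corrected query:
SELECT id, name, years FROM employees WHERE years != 14 OR years IS NULL

Result:
id | name  | years
---+-------+------
1  | Carol | 22   
2  | Hank  | 24   
3  | Iris  | 13   
4  | Eve   | 20   
5  | Jack  | 11   
6  | Hank  | NULL 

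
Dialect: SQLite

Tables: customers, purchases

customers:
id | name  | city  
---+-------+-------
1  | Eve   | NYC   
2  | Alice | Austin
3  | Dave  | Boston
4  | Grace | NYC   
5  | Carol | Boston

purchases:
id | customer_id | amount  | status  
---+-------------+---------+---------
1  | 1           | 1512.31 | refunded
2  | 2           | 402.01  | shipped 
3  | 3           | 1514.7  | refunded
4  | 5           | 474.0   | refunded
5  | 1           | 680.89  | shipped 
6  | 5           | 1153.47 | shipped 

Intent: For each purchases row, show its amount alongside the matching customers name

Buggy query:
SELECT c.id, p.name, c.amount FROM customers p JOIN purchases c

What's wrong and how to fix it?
Bug: JOIN with no ON clause produces a cartesian product; every purchases row pairs with every customers row

Fix: Add ON c.customer_id = p.id to the JOIN

Corrected query:
SELECT c.id, p.name, c.amount FROM customers p JOIN purchases c ON c.customer_id = p.id

Result:
id | name  | amount 
---+-------+--------
1  | Eve   | 1512.31
2  | Alice | 402.01 
3  | Dave  | 1514.7 
4  | Carol | 474    
5  | Eve   | 680.89 
6  | Carol | 1153.47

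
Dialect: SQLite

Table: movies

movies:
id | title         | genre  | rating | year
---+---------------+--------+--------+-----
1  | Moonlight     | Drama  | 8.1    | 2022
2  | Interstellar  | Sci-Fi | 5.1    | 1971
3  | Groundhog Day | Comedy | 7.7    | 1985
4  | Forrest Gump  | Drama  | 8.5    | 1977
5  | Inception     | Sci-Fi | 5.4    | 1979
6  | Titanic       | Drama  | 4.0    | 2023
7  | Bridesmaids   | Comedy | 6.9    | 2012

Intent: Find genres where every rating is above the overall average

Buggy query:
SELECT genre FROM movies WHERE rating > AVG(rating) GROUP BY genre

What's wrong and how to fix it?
Bug: WHERE evaluates per row before aggregation, so AVG() is unavailable

Fix: Compute the overall average in a scalar subquery and compare each group's MIN against it in HAVING

Corrected query:
SELECT genre FROM movies GROUP BY genre HAVING MIN(rating) > (SELECT AVG(rating) FROM movies)

Result:
genre 
------
Comedy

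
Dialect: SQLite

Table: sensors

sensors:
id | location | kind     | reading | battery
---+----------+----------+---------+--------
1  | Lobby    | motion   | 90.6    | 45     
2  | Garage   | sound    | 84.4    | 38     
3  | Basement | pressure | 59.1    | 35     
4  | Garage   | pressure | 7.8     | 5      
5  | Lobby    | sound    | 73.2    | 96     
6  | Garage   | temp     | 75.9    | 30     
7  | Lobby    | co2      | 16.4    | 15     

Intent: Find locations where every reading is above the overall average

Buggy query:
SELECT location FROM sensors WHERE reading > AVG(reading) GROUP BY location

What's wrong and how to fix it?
Bug: AVG() is an aggregate; it can't sit directly in WHERE

Fix: Use a subquery for AVG and a HAVING MIN(...) filter so the condition holds for every row in the group

Corrected query:
SELECT location FROM sensors GROUP BY location HAVING MIN(reading) > (SELECT AVG(reading) FROM sensors)

Result:
location
--------
Basement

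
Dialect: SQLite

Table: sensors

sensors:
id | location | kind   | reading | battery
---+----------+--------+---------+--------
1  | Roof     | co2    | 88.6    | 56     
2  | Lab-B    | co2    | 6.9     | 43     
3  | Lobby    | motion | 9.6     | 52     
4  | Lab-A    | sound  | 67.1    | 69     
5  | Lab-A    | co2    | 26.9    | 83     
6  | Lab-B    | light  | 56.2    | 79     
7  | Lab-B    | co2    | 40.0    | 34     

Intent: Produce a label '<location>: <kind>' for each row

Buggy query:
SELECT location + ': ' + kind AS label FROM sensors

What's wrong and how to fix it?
Bug: '+' is numeric addition; on text columns SQLite converts them to 0 instead of concatenating

Fix: Replace + with || to concatenate text

Corrected query:
SELECT location || ': ' || kind AS label FROM sensors

Result:
label        
-------------
Roof: co2    
Lab-B: co2   
Lobby: motion
Lab-A: sound 
Lab-A: co2   
Lab-B: light 
Lab-B: co2   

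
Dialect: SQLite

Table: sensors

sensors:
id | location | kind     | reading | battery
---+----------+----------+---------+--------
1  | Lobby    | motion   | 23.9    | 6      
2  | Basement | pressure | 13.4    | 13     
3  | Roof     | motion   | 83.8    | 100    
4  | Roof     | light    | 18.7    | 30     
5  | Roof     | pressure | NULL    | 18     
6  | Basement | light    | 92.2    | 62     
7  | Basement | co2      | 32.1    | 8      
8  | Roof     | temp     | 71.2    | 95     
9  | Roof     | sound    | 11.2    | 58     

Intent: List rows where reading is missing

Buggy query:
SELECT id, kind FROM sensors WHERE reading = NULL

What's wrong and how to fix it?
Bug: '= NULL' is always unknown in SQL three-valued logic, so no rows match

Fix: Use IS NULL to test for NULL

Corrected query:
SELECT id, kind FROM sensors WHERE reading IS NULL

Result:
id | kind    
---+---------
5  | pressure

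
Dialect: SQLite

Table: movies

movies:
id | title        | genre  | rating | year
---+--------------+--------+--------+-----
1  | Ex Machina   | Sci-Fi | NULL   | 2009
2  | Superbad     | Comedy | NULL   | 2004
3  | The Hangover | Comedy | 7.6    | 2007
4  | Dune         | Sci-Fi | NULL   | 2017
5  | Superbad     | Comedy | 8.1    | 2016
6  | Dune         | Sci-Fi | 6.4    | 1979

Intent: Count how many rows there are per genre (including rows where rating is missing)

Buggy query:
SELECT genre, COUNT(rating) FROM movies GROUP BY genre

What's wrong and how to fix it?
Bug: COUNT(rating) skips NULLs, so groups with missing rating are undercounted

Fix: Replace COUNT(rating) with COUNT(*)

Corrected query:
SELECT genre, COUNT(*) FROM movies GROUP BY genre

Result:
genre  | COUNT(*)
-------+---------
Comedy | 3       
Sci-Fi | 3       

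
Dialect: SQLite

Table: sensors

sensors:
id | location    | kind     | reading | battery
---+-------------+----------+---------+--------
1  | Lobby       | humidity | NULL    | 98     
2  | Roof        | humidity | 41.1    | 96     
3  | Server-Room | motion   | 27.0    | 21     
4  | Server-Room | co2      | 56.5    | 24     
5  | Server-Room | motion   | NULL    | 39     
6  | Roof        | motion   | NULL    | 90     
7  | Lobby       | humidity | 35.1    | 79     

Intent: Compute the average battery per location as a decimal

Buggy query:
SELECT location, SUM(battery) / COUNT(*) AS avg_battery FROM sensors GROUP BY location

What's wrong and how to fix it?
Bug: Both operands are integers, so '/' performs integer division and truncates

Fix: Multiply by 1.0 (or CAST to REAL) to force floating-point division

Corrected query:
SELECT location, SUM(battery) * 1.0 / COUNT(*) AS avg_battery FROM sensors GROUP BY location

Result:
location    | avg_battery
------------+------------
Lobby       | 88.5       
Roof        | 93         
Server-Room | 28         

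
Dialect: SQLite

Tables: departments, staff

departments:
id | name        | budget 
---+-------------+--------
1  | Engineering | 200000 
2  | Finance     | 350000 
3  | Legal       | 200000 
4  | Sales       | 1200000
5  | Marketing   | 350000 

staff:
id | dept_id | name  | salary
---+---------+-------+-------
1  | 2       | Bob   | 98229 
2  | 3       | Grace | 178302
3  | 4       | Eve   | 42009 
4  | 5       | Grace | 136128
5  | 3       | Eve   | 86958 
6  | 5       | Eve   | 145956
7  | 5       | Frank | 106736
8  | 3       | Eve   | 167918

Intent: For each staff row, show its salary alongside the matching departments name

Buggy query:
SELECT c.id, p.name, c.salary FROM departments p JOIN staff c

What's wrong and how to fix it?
Bug: JOIN with no ON clause produces a cartesian product; every staff row pairs with every departments row

Fix: Specify the join condition linking the foreign key to the parent id

Corrected query:
SELECT c.id, p.name, c.salary FROM departments p JOIN staff c ON c.dept_id = p.id

Result:
id | name      | salary
---+-----------+-------
1  | Finance   | 98229 
2  | Legal     | 178302
3  | Sales     | 42009 
4  | Marketing | 136128
5  | Legal     | 86958 
6  | Marketing | 145956
7  | Marketing | 106736
8  | Legal     | 167918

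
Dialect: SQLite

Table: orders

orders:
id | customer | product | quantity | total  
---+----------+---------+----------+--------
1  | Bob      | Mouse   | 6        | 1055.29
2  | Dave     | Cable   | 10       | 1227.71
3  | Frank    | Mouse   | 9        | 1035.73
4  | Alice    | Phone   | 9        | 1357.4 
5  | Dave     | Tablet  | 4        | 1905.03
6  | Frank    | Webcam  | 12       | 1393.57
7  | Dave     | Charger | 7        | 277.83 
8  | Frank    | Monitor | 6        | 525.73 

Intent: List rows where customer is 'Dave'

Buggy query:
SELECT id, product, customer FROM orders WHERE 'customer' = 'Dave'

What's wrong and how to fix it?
Bug: 'customer' in single quotes is a string literal, not the column; the comparison is literal-vs-literal and never true

Fix: Reference the column as customer without single quotes

Corrected query:
SELECT id, product, customer FROM orders WHERE customer = 'Dave'

Result:
id | product | customer
---+---------+---------
2  | Cable   | Dave    
5  | Tablet  | Dave    
7  | Charger | Dave    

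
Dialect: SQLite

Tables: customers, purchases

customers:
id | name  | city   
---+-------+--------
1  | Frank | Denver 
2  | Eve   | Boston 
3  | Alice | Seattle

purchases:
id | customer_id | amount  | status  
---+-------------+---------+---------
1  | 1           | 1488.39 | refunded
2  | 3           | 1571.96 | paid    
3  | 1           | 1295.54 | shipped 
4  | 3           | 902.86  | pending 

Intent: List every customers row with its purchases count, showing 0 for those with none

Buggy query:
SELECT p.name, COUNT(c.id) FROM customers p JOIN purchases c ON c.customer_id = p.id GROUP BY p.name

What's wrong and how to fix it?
Bug: An inner join excludes parents with zero children

Fix: Switch to LEFT JOIN to retain unmatched parent rows

Corrected query:
SELECT p.name, COUNT(c.id) FROM customers p LEFT JOIN purchases c ON c.customer_id = p.id GROUP BY p.name

Result:
name  | COUNT(c.id)
------+------------
Alice | 2          
Eve   | 0          
Frank | 2          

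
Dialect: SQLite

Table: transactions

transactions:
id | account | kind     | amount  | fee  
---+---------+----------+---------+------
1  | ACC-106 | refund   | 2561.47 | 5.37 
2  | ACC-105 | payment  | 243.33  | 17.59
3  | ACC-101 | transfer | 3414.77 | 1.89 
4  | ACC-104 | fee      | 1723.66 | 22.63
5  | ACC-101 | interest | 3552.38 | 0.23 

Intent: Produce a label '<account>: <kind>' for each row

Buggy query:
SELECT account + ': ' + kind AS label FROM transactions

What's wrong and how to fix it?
Bug: '+' is numeric addition; on text columns SQLite converts them to 0 instead of concatenating

Fix: Replace + with || to concatenate text

Corrected query:
SELECT account || ': ' || kind AS label FROM transactions

Result:
label            
-----------------
ACC-106: refund  
ACC-105: payment 
ACC-101: transfer
ACC-104: fee     
ACC-101: interest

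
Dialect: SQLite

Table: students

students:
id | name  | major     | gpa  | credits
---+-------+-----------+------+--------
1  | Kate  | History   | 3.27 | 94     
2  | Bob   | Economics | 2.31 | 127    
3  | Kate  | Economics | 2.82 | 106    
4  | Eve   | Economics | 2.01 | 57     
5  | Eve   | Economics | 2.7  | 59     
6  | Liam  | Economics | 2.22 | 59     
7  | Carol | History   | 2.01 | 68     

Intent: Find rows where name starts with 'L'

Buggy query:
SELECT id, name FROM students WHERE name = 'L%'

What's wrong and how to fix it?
Bug: '=' compares the literal string including the % character; pattern matching needs LIKE

Fix: Use LIKE for wildcard pattern matching

Corrected query:
SELECT id, name FROM students WHERE name LIKE 'L%'

Result:
id | name
---+-----
6  | Liam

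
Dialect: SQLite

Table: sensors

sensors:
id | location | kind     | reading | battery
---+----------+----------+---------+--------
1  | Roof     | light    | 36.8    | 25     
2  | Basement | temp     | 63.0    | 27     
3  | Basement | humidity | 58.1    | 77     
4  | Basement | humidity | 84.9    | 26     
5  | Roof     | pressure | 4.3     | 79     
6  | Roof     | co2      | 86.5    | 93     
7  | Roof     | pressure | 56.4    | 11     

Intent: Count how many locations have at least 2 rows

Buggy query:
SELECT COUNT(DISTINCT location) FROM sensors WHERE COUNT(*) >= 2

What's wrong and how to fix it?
Bug: COUNT(*) cannot appear in WHERE; the per-group count doesn't exist yet

Fix: Group first with HAVING COUNT(*) >= 2, then COUNT the resulting groups

Corrected query:
SELECT COUNT(*) FROM (SELECT location FROM sensors GROUP BY location HAVING COUNT(*) >= 2)

Result:
COUNT(*)
--------
2       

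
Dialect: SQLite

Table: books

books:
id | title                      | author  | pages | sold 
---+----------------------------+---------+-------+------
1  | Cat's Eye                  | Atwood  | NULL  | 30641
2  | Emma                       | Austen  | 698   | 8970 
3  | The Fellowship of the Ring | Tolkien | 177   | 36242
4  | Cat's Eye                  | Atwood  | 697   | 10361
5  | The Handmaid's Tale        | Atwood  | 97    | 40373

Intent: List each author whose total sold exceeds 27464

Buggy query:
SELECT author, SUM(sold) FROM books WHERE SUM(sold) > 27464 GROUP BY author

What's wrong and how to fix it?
Bug: WHERE runs before GROUP BY, so aggregates aren't available there

Fix: Use HAVING (which filters groups after aggregation) instead of WHERE

Corrected query:
SELECT author, SUM(sold) FROM books GROUP BY author HAVING SUM(sold) > 27464

Result:
author  | SUM(sold)
--------+----------
Atwood  | 81375    
Tolkien | 36242    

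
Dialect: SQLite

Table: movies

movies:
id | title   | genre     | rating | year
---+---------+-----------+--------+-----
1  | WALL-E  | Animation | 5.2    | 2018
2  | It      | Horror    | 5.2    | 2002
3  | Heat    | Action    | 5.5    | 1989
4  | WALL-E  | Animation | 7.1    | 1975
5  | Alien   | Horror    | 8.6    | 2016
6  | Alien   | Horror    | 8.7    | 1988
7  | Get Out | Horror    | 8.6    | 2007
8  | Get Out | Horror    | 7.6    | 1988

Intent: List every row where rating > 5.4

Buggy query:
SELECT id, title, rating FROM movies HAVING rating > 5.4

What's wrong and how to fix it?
Bug: HAVING filters the output of aggregation, but this query has no GROUP BY and no aggregate functions, so SQLite rejects it (HAVING clause on a non-aggregate query); the condition here is per row

Fix: Use WHERE for row-level filtering

Corrected query:
SELECT id, title, rating FROM movies WHERE rating > 5.4

Result:
id | title   | rating
---+---------+-------
3  | Heat    | 5.5   
4  | WALL-E  | 7.1   
5  | Alien   | 8.6   
6  | Alien   | 8.7   
7  | Get Out | 8.6   
8  | Get Out | 7.6   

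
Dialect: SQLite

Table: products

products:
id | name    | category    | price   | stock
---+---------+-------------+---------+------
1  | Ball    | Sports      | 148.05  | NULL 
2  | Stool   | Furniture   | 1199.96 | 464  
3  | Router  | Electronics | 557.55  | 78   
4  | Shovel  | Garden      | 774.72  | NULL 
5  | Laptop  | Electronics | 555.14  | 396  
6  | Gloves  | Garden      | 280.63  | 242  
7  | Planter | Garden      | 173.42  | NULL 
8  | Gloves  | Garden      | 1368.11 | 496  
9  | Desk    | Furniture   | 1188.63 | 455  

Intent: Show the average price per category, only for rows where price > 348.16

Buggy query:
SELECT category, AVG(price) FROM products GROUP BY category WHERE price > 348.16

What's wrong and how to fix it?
Bug: Row-level WHERE must come before GROUP BY in the clause order

Fix: Move the WHERE clause before GROUP BY

Corrected query:
SELECT category, AVG(price) FROM products WHERE price > 348.16 GROUP BY category

Result:
category    | AVG(price)
------------+-----------
Electronics | 556.345   
Furniture   | 1194.295  
Garden      | 1071.415  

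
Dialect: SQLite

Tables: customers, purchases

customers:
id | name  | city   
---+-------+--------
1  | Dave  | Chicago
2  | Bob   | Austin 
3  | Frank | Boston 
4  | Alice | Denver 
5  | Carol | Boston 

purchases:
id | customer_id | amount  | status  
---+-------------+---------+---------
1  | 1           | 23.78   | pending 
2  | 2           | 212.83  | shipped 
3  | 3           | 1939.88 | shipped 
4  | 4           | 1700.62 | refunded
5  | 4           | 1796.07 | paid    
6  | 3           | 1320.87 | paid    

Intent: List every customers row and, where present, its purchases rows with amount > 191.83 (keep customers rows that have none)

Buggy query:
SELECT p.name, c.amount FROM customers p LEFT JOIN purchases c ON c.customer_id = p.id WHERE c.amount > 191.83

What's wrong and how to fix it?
Bug: A WHERE condition on the right-hand table after LEFT JOIN drops unmatched parents

Fix: Move the right-table condition into the ON clause so unmatched parents are kept

Corrected query:
SELECT p.name, c.amount FROM customers p LEFT JOIN purchases c ON c.customer_id = p.id AND c.amount > 191.83

Result:
name  | amount 
------+--------
Dave  | NULL   
Bob   | 212.83 
Frank | 1320.87
Frank | 1939.88
Alice | 1700.62
Alice | 1796.07
Carol | NULL   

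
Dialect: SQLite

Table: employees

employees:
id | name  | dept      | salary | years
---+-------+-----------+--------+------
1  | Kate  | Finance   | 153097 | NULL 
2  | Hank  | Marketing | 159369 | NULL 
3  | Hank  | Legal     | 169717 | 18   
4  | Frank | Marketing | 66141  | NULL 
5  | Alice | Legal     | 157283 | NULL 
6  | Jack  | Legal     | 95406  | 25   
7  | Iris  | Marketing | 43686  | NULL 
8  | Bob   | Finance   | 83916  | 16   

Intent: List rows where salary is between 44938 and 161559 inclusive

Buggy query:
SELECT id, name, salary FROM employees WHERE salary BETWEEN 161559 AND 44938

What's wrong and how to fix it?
Bug: BETWEEN expects the lower bound first; with 161559 AND 44938 the range is empty

Fix: Swap the bounds so the smaller value comes first

Corrected query:
SELECT id, name, salary FROM employees WHERE salary BETWEEN 44938 AND 161559

Result:
id | name  | salary
---+-------+-------
1  | Kate  | 153097
2  | Hank  | 159369
4  | Frank | 66141 
5  | Alice | 157283
6  | Jack  | 95406 
8  | Bob   | 83916 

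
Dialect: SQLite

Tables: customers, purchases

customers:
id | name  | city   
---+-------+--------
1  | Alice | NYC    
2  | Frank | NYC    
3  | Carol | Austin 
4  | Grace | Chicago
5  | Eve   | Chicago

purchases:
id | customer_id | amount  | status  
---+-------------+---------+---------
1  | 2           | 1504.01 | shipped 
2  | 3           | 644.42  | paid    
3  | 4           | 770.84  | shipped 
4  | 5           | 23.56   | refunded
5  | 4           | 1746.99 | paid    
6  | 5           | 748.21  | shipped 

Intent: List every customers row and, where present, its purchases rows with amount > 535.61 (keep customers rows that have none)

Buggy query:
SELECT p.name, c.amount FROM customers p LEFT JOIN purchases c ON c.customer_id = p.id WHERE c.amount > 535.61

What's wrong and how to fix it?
Bug: Filtering c.amount in WHERE discards the NULL rows produced by LEFT JOIN, turning it into an inner join

Fix: Move the right-table condition into the ON clause so unmatched parents are kept

Corrected query:
SELECT p.name, c.amount FROM customers p LEFT JOIN purchases c ON c.customer_id = p.id AND c.amount > 535.61

Result:
name  | amount 
------+--------
Alice | NULL   
Frank | 1504.01
Carol | 644.42 
Grace | 770.84 
Grace | 1746.99
Eve   | 748.21 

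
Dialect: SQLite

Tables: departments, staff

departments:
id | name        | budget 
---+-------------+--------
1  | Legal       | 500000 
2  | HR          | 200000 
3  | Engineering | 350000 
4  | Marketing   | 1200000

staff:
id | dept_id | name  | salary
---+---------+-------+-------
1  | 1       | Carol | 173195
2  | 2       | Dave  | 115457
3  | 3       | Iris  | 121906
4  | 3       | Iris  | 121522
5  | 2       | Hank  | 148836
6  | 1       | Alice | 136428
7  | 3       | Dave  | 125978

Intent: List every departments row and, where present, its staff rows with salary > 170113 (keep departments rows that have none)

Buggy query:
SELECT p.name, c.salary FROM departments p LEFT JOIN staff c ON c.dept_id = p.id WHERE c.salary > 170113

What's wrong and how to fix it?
Bug: A WHERE condition on the right-hand table after LEFT JOIN drops unmatched parents

Fix: Put 'c.salary > 170113' in the JOIN's ON clause instead of WHERE

Corrected query:
SELECT p.name, c.salary FROM departments p LEFT JOIN staff c ON c.dept_id = p.id AND c.salary > 170113

Result:
name        | salary
------------+-------
Legal       | 173195
HR          | NULL  
Engineering | NULL  
Marketing   | NULL  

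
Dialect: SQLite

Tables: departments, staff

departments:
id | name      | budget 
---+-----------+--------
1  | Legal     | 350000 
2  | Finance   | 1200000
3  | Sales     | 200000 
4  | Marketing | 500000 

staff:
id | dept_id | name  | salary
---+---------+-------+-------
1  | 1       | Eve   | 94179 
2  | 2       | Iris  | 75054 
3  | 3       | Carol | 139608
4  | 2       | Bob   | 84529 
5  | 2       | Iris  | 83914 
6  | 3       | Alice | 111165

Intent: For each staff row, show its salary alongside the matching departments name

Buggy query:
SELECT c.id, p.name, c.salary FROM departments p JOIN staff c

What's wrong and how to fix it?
Bug: Missing join condition: each staff row is matched to all departments rows instead of just its own

Fix: Specify the join condition linking the foreign key to the parent id

Corrected query:
SELECT c.id, p.name, c.salary FROM departments p JOIN staff c ON c.dept_id = p.id

Result:
id | name    | salary
---+---------+-------
1  | Legal   | 94179 
2  | Finance | 75054 
3  | Sales   | 139608
4  | Finance | 84529 
5  | Finance | 83914 
6  | Sales   | 111165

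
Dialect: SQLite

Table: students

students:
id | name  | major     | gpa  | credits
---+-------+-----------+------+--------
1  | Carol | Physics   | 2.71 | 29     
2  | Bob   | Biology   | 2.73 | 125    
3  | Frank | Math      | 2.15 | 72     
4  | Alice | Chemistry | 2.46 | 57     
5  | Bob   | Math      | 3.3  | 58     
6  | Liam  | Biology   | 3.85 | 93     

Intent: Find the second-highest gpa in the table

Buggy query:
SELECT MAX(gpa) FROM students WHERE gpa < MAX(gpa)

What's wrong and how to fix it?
Bug: MAX(gpa) on the right of the comparison is an aggregate-in-WHERE error

Fix: Put the inner MAX in a scalar subquery

Corrected query:
SELECT MAX(gpa) FROM students WHERE gpa < (SELECT MAX(gpa) FROM students)

Result:
MAX(gpa)
--------
3.3     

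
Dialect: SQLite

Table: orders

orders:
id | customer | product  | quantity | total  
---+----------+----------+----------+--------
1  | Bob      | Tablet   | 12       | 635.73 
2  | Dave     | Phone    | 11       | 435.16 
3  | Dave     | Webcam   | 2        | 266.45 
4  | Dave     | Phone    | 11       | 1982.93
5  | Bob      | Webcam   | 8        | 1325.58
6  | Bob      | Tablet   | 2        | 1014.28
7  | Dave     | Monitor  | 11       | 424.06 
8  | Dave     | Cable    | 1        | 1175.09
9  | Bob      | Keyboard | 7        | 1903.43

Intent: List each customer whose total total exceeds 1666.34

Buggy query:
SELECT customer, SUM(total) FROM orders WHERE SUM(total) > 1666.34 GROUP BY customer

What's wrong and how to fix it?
Bug: WHERE runs before GROUP BY, so aggregates aren't available there

Fix: Move the aggregate condition to a HAVING clause

Corrected query:
SELECT customer, SUM(total) FROM orders GROUP BY customer HAVING SUM(total) > 1666.34

Result:
customer | SUM(total)
---------+-----------
Bob      | 4879.02   
Dave     | 4283.69   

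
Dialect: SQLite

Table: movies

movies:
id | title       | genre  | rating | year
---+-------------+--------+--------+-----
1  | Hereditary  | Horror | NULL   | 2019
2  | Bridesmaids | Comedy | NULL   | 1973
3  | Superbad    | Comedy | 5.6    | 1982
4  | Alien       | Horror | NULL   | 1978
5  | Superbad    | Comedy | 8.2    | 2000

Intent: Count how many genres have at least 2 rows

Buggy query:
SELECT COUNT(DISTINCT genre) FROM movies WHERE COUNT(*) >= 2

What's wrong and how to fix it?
Bug: WHERE filters individual rows, not groups, so a group-level COUNT is invalid there

Fix: Group first with HAVING COUNT(*) >= 2, then COUNT the resulting groups

Corrected query:
SELECT COUNT(*) FROM (SELECT genre FROM movies GROUP BY genre HAVING COUNT(*) >= 2)

Result:
COUNT(*)
--------
2       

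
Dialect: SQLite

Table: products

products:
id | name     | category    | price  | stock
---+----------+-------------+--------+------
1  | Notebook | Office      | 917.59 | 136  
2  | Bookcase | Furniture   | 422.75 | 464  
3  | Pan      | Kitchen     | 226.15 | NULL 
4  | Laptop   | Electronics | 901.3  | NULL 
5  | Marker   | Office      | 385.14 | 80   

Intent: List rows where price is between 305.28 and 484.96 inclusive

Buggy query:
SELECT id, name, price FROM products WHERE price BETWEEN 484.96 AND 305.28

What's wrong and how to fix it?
Bug: BETWEEN expects the lower bound first; with 484.96 AND 305.28 the range is empty

Fix: Write BETWEEN 305.28 AND 484.96

Corrected query:
SELECT id, name, price FROM products WHERE price BETWEEN 305.28 AND 484.96

Result:
id | name     | price 
---+----------+-------
2  | Bookcase | 422.75
5  | Marker   | 385.14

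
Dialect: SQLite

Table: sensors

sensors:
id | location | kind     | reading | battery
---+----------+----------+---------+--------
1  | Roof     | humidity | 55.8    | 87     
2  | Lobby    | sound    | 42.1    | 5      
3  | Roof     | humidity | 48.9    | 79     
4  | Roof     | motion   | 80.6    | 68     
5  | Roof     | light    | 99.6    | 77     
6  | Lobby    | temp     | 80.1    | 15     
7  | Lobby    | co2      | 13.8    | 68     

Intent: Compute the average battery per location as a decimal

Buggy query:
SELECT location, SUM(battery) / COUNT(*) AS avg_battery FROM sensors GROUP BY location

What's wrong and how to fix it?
Bug: Both operands are integers, so '/' performs integer division and truncates

Fix: Cast one side to REAL so the division keeps the fractional part

Corrected query:
SELECT location, SUM(battery) * 1.0 / COUNT(*) AS avg_battery FROM sensors GROUP BY location

Result:
location | avg_battery
---------+------------
Lobby    | 29.333333  
Roof     | 77.75      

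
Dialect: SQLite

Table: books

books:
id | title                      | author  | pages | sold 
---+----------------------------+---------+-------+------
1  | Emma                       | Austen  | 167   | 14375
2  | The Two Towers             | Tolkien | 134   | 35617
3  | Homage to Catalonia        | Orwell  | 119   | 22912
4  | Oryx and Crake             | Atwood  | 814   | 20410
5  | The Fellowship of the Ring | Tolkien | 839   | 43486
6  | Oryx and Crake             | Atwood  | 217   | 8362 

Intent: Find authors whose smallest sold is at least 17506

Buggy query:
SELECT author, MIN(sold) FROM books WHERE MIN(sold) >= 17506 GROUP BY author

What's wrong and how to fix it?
Bug: Aggregates like MIN are computed per group after WHERE runs

Fix: Replace WHERE with HAVING after the GROUP BY

Corrected query:
SELECT author, MIN(sold) FROM books GROUP BY author HAVING MIN(sold) >= 17506

Result:
author  | MIN(sold)
--------+----------
Orwell  | 22912    
Tolkien | 35617    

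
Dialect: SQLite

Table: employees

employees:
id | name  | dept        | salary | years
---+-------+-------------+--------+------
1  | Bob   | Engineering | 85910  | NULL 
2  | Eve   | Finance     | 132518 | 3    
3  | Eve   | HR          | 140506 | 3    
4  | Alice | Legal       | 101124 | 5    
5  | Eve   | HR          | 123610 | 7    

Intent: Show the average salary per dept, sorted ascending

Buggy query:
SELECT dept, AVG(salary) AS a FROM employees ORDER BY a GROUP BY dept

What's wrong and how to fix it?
Bug: ORDER BY appears before GROUP BY; SQL clause order requires GROUP BY first

Fix: Move ORDER BY to the end, after GROUP BY

Corrected query:
SELECT dept, AVG(salary) AS a FROM employees GROUP BY dept ORDER BY a

Result:
dept        | a     
------------+-------
Engineering | 85910 
Legal       | 101124
HR          | 132058
Finance     | 132518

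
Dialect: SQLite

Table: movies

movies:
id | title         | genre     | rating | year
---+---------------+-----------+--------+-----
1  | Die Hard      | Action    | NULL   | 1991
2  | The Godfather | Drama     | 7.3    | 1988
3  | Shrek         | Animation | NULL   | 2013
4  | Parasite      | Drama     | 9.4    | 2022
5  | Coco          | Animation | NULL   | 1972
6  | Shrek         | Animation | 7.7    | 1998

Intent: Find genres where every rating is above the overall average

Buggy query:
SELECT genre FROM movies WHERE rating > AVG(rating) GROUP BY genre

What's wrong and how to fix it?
Bug: WHERE evaluates per row before aggregation, so AVG() is unavailable

Fix: Use a subquery for AVG and a HAVING MIN(...) filter so the condition holds for every row in the group

Corrected query:
SELECT genre FROM movies GROUP BY genre HAVING MIN(rating) > (SELECT AVG(rating) FROM movies)

Result:
(no rows)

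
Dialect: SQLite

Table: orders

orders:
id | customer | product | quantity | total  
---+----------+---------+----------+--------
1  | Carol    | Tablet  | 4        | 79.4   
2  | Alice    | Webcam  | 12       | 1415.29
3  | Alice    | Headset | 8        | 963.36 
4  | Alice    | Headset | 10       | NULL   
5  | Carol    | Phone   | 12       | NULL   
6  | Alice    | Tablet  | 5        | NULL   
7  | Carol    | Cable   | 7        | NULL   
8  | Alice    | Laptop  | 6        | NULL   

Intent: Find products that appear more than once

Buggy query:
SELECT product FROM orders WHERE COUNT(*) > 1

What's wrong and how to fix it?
Bug: COUNT(*) is an aggregate and cannot be used in WHERE

Fix: GROUP BY product, then filter groups with HAVING COUNT(*) > 1

Corrected query:
SELECT product FROM orders GROUP BY product HAVING COUNT(*) > 1

Result:
product
-------
Headset
Tablet 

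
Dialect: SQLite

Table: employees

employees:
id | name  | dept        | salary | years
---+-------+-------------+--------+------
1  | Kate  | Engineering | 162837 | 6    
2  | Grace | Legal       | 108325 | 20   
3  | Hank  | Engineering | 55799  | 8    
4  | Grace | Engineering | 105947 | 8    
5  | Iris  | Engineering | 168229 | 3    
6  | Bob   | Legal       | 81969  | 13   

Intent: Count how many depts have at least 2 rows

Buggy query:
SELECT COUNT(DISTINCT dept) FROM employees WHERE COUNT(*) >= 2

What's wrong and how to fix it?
Bug: COUNT(*) cannot appear in WHERE; the per-group count doesn't exist yet

Fix: Use a subquery that GROUPs and filters with HAVING, then count its rows

Corrected query:
SELECT COUNT(*) FROM (SELECT dept FROM employees GROUP BY dept HAVING COUNT(*) >= 2)

Result:
COUNT(*)
--------
2       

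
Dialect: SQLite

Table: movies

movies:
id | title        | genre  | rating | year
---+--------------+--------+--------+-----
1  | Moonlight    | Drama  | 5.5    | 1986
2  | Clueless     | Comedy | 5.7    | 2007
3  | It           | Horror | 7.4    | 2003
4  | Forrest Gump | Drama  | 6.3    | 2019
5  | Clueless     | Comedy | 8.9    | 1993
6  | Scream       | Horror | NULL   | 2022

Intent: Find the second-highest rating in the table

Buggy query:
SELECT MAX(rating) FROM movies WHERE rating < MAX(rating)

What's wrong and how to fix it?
Bug: The inner MAX is an aggregate inside WHERE, which is not allowed

Fix: Put the inner MAX in a scalar subquery

Corrected query:
SELECT MAX(rating) FROM movies WHERE rating < (SELECT MAX(rating) FROM movies)

Result:
MAX(rating)
-----------
7.4        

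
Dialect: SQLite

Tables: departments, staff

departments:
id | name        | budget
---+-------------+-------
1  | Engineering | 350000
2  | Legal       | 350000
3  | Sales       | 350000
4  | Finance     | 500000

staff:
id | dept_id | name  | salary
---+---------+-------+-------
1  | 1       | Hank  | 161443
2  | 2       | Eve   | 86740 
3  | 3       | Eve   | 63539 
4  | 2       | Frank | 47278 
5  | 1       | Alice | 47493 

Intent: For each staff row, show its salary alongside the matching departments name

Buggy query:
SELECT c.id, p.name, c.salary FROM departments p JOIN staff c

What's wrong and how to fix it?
Bug: Missing join condition: each staff row is matched to all departments rows instead of just its own

Fix: Add ON c.dept_id = p.id to the JOIN

Corrected query:
SELECT c.id, p.name, c.salary FROM departments p JOIN staff c ON c.dept_id = p.id

Result:
id | name        | salary
---+-------------+-------
1  | Engineering | 161443
2  | Legal       | 86740 
3  | Sales       | 63539 
4  | Legal       | 47278 
5  | Engineering | 47493 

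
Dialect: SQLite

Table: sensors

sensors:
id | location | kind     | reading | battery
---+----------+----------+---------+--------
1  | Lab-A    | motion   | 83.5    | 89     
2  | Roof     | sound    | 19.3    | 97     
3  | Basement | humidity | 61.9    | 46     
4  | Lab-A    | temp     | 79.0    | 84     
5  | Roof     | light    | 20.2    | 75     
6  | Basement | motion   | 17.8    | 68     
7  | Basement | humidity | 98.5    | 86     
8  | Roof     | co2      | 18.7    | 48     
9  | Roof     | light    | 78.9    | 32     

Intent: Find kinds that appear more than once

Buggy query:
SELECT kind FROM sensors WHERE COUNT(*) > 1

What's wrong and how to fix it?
Bug: WHERE can't reference COUNT(*); aggregates are computed after WHERE

Fix: Group first, then use HAVING for the count condition

Corrected query:
SELECT kind FROM sensors GROUP BY kind HAVING COUNT(*) > 1

Result:
kind    
--------
humidity
light   
motion  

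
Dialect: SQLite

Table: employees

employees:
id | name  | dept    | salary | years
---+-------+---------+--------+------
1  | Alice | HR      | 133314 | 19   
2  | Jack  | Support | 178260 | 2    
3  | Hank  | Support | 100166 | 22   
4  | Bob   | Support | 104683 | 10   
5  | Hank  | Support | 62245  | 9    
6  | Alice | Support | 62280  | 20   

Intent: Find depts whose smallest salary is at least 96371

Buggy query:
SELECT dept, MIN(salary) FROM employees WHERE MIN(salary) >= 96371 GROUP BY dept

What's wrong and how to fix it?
Bug: Aggregates like MIN are computed per group after WHERE runs

Fix: Use HAVING for the per-group MIN condition

Corrected query:
SELECT dept, MIN(salary) FROM employees GROUP BY dept HAVING MIN(salary) >= 96371

Result:
dept | MIN(salary)
-----+------------
HR   | 133314     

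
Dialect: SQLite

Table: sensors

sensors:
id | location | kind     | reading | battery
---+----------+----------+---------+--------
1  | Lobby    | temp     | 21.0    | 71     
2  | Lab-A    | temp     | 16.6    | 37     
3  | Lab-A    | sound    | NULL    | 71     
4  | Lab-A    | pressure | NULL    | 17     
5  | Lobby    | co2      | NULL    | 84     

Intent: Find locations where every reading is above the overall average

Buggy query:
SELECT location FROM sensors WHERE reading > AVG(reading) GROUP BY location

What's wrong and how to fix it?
Bug: WHERE evaluates per row before aggregation, so AVG() is unavailable

Fix: Compute the overall average in a scalar subquery and compare each group's MIN against it in HAVING

Corrected query:
SELECT location FROM sensors GROUP BY location HAVING MIN(reading) > (SELECT AVG(reading) FROM sensors)

Result:
location
--------
Lobby   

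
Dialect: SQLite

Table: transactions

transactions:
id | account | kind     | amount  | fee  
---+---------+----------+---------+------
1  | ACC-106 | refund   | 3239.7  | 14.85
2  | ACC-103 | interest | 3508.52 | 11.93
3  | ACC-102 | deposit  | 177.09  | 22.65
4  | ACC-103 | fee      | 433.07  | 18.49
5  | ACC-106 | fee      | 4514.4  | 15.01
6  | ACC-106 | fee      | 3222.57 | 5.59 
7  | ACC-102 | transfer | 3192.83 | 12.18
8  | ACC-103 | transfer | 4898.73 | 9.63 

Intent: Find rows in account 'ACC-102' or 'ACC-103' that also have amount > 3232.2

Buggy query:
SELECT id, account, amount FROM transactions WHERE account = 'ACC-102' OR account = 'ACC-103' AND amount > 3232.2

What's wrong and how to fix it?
Bug: AND binds tighter than OR, so this parses as account = 'ACC-102' OR (account = 'ACC-103' AND amount > 3232.2)

Fix: Add parentheses around the OR so the AND applies to both alternatives

Corrected query:
SELECT id, account, amount FROM transactions WHERE (account = 'ACC-102' OR account = 'ACC-103') AND amount > 3232.2

Result:
id | account | amount 
---+---------+--------
2  | ACC-103 | 3508.52
8  | ACC-103 | 4898.73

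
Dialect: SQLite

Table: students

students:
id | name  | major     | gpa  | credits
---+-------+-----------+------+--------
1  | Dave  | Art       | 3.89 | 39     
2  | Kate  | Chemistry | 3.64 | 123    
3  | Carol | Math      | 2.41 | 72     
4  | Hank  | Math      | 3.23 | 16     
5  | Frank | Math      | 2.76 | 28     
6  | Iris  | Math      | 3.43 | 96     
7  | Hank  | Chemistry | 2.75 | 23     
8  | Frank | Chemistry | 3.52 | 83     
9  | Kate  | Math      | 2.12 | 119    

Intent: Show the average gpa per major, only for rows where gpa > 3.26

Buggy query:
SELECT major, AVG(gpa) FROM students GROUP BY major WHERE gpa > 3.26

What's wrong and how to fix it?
Bug: WHERE cannot follow GROUP BY

Fix: Place WHERE between FROM and GROUP BY

Corrected query:
SELECT major, AVG(gpa) FROM students WHERE gpa > 3.26 GROUP BY major

Result:
major     | AVG(gpa)
----------+---------
Art       | 3.89    
Chemistry | 3.58    
Math      | 3.43    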